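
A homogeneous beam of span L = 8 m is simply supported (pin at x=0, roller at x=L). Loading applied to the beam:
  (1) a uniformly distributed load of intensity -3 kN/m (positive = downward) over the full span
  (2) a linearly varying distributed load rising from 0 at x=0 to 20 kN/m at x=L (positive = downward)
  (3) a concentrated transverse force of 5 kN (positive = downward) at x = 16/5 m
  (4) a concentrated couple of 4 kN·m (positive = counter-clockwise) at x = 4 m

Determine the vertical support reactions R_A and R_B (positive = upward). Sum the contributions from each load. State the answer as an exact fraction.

Load 1 — uniform load w=-3 kN/m over full span:
  R_A = wL/2 = (-3)·8/2 = -12 kN
  R_B = wL/2 = (-3)·8/2 = -12 kN
Load 2 — triangular load w₀=20 kN/m (0→w₀ over full span):
  R_A = w₀L/6 = 20·8/6 = 80/3 kN
  R_B = w₀L/3 = 20·8/3 = 160/3 kN
Load 3 — point force P=5 kN at a=16/5 m (b=L-a=24/5):
  R_A = Pb/L = 5·(24/5)/8 = 3 kN
  R_B = Pa/L = 5·(16/5)/8 = 2 kN
Load 4 — applied couple M₀=4 kN·m at a=4 m (b=L-a=4):
  R_A = M₀/L = 4/8 = 1/2 kN
  R_B = -M₀/L = -4/8 = -1/2 kN
Superposition: R_A = 109/6 kN, R_B = 257/6 kN

R_A = 109/6 kN, R_B = 257/6 kN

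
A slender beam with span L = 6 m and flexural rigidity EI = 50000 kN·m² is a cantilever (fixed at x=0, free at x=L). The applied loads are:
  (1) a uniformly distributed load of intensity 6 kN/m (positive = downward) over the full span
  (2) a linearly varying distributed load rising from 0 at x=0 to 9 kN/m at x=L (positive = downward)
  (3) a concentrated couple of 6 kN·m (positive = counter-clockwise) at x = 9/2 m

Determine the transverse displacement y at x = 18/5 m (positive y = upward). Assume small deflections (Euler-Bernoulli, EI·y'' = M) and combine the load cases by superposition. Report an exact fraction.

y(18/5) = -7191099/390625000 m

Load 1 — uniform load w=6 kN/m over full span:
  y_1 = -wx²(x²-4Lx+6L²)/(24EI) = -6·(18/5)²·((18/5)²-4·6·(18/5)+6·6²)/(24·50000) = -72171/7812500 m
Load 2 — triangular load w₀=9 kN/m (0→w₀ over full span):
  y_2 = (w₀Lx³/12-w₀L²x²/6-w₀x⁵/(120L))/EI = (9·6·(18/5)³/12-9·6²·(18/5)²/6-9·(18/5)⁵/(120·6))/50000 = -3886299/390625000 m
Load 3 — applied couple M₀=6 kN·m at a=9/2 m (b=L-a=3/2):
  y_3 = M₀x²/(2EI)  [x≤a] = 6·(18/5)²/(2·50000) = 243/312500 m
Superposition: y = Σ y_i = -7191099/390625000 m ≈ -0.018409 m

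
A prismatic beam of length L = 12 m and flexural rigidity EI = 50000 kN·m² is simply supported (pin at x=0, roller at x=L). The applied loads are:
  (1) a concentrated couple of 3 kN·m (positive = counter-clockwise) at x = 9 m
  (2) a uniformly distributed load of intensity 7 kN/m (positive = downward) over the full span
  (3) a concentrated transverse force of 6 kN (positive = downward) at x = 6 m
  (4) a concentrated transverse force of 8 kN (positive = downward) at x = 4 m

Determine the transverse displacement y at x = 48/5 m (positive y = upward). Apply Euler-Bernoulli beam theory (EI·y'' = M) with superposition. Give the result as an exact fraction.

Load 1 — applied couple M₀=3 kN·m at a=9 m (b=L-a=3):
  y_1 = (M₀x³/(6L)-M₀(x-a)²/2+C₁x)/EI  [x>a] with C₁=M₀(3b²-L²)/(6L)=-39/8 = (3·(48/5)³/(6·12)-3·((48/5)-9)²/2+(-39/8)·(48/5))/50000 = -2619/12500000 m
Load 2 — uniform load w=7 kN/m over full span:
  y_2 = -wx(L³-2Lx²+x³)/(24EI) = -7·(48/5)·(12³-2·12·(48/5)²+(48/5)³)/(24·50000) = -43848/1953125 m
Load 3 — point force P=6 kN at a=6 m (b=L-a=6):
  y_3 = -Pa(L-x)(2Lx-a²-x²)/(6LEI)  [x>a] = -6·6·(12-(48/5))·(2·12·(48/5)-6²-(48/5)²)/(6·12·50000) = -1917/781250 m
Load 4 — point force P=8 kN at a=4 m (b=L-a=8):
  y_4 = -Pa(L-x)(2Lx-a²-x²)/(6LEI)  [x>a] = -8·4·(12-(48/5))·(2·12·(48/5)-4²-(48/5)²)/(6·12·50000) = -3056/1171875 m
Superposition: y = Σ y_i = -5197733/187500000 m ≈ -0.027721 m

y(48/5) = -5197733/187500000 m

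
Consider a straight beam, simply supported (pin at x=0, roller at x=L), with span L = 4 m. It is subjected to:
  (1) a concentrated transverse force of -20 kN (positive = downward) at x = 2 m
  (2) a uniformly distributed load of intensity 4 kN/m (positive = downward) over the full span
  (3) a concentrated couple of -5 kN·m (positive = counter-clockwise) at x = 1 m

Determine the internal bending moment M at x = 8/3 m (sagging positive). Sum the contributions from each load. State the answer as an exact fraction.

M(8/3) = -41/9 kN·m

Load 1 — point force P=-20 kN at a=2 m (b=L-a=2):
  M_1 = Pa(L-x)/L  [x>a] = (-20)·2·(4-(8/3))/4 = -40/3 kN·m
Load 2 — uniform load w=4 kN/m over full span:
  M_2 = wx(L-x)/2 = 4·(8/3)·(4-(8/3))/2 = 64/9 kN·m
Load 3 — applied couple M₀=-5 kN·m at a=1 m (b=L-a=3):
  M_3 = M₀x/L - M₀  [x>a] = (-5)·(8/3)/4 - (-5) = 5/3 kN·m
Superposition: M = Σ M_i = -41/9 kN·m ≈ -4.555556 kN·m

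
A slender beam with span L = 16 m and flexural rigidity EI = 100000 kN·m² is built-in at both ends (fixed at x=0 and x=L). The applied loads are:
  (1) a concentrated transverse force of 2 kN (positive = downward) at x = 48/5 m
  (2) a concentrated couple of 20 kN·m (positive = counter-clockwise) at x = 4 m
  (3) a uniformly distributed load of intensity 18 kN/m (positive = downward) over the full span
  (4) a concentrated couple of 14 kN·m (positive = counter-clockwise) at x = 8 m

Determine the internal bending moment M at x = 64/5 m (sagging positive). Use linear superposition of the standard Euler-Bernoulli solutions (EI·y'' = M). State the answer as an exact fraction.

M(64/5) = -36927/2500 kN·m

Load 1 — point force P=2 kN at a=48/5 m (b=L-a=32/5):
  M_1 = Pa²(a+3b)(L-x)/L³ - Pa²b/L²  [x>a] = 2·(48/5)²·((48/5)+3·(32/5))·(16-(64/5))/16³ - 2·(48/5)²·(32/5)/16² = -288/625 kN·m
Load 2 — applied couple M₀=20 kN·m at a=4 m (b=L-a=12):
  M_2 = R_Ax - M_A - M₀  [x>a] with R_A=45/32, M_A=-15/4 = (45/32)·(64/5) - (-15/4) - 20 = 7/4 kN·m
Load 3 — uniform load w=18 kN/m over full span:
  M_3 = wLx/2 - wL²/12 - wx²/2 = 18·16·(64/5)/2 - 18·16²/12 - 18·(64/5)²/2 = -384/25 kN·m
Load 4 — applied couple M₀=14 kN·m at a=8 m (b=L-a=8):
  M_4 = R_Ax - M_A - M₀  [x>a] with R_A=21/16, M_A=7/2 = (21/16)·(64/5) - (7/2) - 14 = -7/10 kN·m
Superposition: M = Σ M_i = -36927/2500 kN·m ≈ -14.770800 kN·m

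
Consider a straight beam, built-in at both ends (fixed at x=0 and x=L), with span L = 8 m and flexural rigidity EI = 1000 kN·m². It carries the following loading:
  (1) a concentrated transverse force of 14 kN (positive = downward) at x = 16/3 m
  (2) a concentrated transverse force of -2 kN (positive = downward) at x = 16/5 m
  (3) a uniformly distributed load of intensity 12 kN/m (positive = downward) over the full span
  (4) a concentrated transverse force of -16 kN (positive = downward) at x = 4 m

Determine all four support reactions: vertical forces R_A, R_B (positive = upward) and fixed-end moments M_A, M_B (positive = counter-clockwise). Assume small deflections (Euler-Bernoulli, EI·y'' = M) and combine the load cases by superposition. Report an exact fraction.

R_A = 142876/3375 kN, M_A = 182224/3375 kN·m, R_B = 167624/3375 kN, M_B = -212816/3375 kN·m

Load 1 — point force P=14 kN at a=16/3 m (b=L-a=8/3):
  R_A = Pb²(3a+b)/L³ = 14·(8/3)²·(3·(16/3)+(8/3))/8³ = 98/27 kN
  M_A = Pab²/L² = 14·(16/3)·(8/3)²/8² = 224/27 kN·m
  R_B = Pa²(a+3b)/L³ = 14·(16/3)²·((16/3)+3·(8/3))/8³ = 280/27 kN
  M_B = -Pa²b/L² = -14·(16/3)²·(8/3)/8² = -448/27 kN·m
Load 2 — point force P=-2 kN at a=16/5 m (b=L-a=24/5):
  R_A = Pb²(3a+b)/L³ = (-2)·(24/5)²·(3·(16/5)+(24/5))/8³ = -162/125 kN
  M_A = Pab²/L² = (-2)·(16/5)·(24/5)²/8² = -288/125 kN·m
  R_B = Pa²(a+3b)/L³ = (-2)·(16/5)²·((16/5)+3·(24/5))/8³ = -88/125 kN
  M_B = -Pa²b/L² = -(-2)·(16/5)²·(24/5)/8² = 192/125 kN·m
Load 3 — uniform load w=12 kN/m over full span:
  R_A = wL/2 = 12·8/2 = 48 kN
  M_A = wL²/12 = 12·8²/12 = 64 kN·m
  R_B = wL/2 = 12·8/2 = 48 kN
  M_B = -wL²/12 = -12·8²/12 = -64 kN·m
Load 4 — point force P=-16 kN at a=4 m (b=L-a=4):
  R_A = Pb²(3a+b)/L³ = (-16)·4²·(3·4+4)/8³ = -8 kN
  M_A = Pab²/L² = (-16)·4·4²/8² = -16 kN·m
  R_B = Pa²(a+3b)/L³ = (-16)·4²·(4+3·4)/8³ = -8 kN
  M_B = -Pa²b/L² = -(-16)·4²·4/8² = 16 kN·m
Superposition: R_A = 142876/3375 kN, M_A = 182224/3375 kN·m, R_B = 167624/3375 kN, M_B = -212816/3375 kN·m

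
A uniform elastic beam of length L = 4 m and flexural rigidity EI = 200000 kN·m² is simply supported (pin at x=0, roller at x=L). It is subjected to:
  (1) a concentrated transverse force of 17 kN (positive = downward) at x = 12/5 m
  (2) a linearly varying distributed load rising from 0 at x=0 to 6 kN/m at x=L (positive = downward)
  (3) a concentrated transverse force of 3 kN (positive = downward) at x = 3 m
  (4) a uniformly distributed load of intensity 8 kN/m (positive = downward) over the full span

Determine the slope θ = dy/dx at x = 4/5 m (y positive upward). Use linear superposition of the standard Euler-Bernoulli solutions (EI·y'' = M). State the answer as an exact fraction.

Load 1 — point force P=17 kN at a=12/5 m (b=L-a=8/5):
  θ_1 = -Pb(L²-b²-3x²)/(6LEI)  [x≤a] = -17·(8/5)·(4²-(8/5)²-3·(4/5)²)/(6·4·200000) = -51/781250 rad
Load 2 — triangular load w₀=6 kN/m (0→w₀ over full span):
  θ_2 = -w₀(7L⁴-30L²x²+15x⁴)/(360LEI) = -6·(7·4⁴-30·4²·(4/5)²+15·(4/5)⁴)/(360·4·200000) = -182/5859375 rad
Load 3 — point force P=3 kN at a=3 m (b=L-a=1):
  θ_3 = -Pb(L²-b²-3x²)/(6LEI)  [x≤a] = -3·1·(4²-1²-3·(4/5)²)/(6·4·200000) = -327/40000000 rad
Load 4 — uniform load w=8 kN/m over full span:
  θ_4 = -w(L³-6Lx²+4x³)/(24EI) = -8·(4³-6·4·(4/5)²+4·(4/5)³)/(24·200000) = -33/390625 rad
Superposition: θ = Σ θ_i = -566989/3000000000 rad ≈ -0.000189 rad

θ(4/5) = -566989/3000000000 rad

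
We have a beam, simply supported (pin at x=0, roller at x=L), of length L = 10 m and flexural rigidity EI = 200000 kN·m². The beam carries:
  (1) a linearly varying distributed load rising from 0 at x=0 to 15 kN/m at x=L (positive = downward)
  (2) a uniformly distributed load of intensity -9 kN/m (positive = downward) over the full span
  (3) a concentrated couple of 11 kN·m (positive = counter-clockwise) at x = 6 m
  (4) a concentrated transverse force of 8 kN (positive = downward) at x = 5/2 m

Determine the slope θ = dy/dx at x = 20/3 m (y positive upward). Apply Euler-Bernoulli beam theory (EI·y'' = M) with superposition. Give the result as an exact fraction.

θ(20/3) = -20099/324000000 rad

Load 1 — triangular load w₀=15 kN/m (0→w₀ over full span):
  θ_1 = -w₀(7L⁴-30L²x²+15x⁴)/(360LEI) = -15·(7·10⁴-30·10²·(20/3)²+15·(20/3)⁴)/(360·10·200000) = 91/129600 rad
Load 2 — uniform load w=-9 kN/m over full span:
  θ_2 = -w(L³-6Lx²+4x³)/(24EI) = -(-9)·(10³-6·10·(20/3)²+4·(20/3)³)/(24·200000) = -13/14400 rad
Load 3 — applied couple M₀=11 kN·m at a=6 m (b=L-a=4):
  θ_3 = (M₀x²/(2L)-M₀(x-a)+C₁)/EI  [x>a] with C₁=M₀(3b²-L²)/(6L)=-143/15 = (11·(20/3)²/(2·10)-11·((20/3)-6)+(-143/15))/200000 = 341/9000000 rad
Load 4 — point force P=8 kN at a=5/2 m (b=L-a=15/2):
  θ_4 = -Pa(2L²-6Lx+3x²+a²)/(6LEI)  [x>a] = -8·(5/2)·(2·10²-6·10·(20/3)+3·(20/3)²+(5/2)²)/(6·10·200000) = 29/288000 rad
Superposition: θ = Σ θ_i = -20099/324000000 rad ≈ -0.000062 rad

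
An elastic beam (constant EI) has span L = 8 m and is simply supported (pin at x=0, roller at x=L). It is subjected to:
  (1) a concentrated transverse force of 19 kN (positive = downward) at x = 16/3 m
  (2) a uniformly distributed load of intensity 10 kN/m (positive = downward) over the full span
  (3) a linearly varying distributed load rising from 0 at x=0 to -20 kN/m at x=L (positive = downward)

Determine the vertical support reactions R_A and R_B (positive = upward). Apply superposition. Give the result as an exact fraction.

Load 1 — point force P=19 kN at a=16/3 m (b=L-a=8/3):
  R_A = Pb/L = 19·(8/3)/8 = 19/3 kN
  R_B = Pa/L = 19·(16/3)/8 = 38/3 kN
Load 2 — uniform load w=10 kN/m over full span:
  R_A = wL/2 = 10·8/2 = 40 kN
  R_B = wL/2 = 10·8/2 = 40 kN
Load 3 — triangular load w₀=-20 kN/m (0→w₀ over full span):
  R_A = w₀L/6 = (-20)·8/6 = -80/3 kN
  R_B = w₀L/3 = (-20)·8/3 = -160/3 kN
Superposition: R_A = 59/3 kN, R_B = -2/3 kN

R_A = 59/3 kN, R_B = -2/3 kN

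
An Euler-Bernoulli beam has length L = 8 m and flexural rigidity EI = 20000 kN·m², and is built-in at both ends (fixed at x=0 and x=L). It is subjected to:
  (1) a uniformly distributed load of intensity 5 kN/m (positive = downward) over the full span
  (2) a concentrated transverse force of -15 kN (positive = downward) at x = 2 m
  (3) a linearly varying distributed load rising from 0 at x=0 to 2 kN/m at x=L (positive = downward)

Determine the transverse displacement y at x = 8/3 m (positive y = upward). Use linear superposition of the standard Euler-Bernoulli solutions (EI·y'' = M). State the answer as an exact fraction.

y(8/3) = -6667/4556250 m

Load 1 — uniform load w=5 kN/m over full span:
  y_1 = -wx²(L-x)²/(24EI) = -5·(8/3)²·(8-(8/3))²/(24·20000) = -64/30375 m
Load 2 — point force P=-15 kN at a=2 m (b=L-a=6):
  y_2 = -Pa²(L-x)²(3bL-(3b+a)(L-x))/(6L³EI)  [x>a] = -(-15)·2²·(8-(8/3))²·(3·6·8-(3·6+2)·(8-(8/3)))/(6·8³·20000) = 7/6750 m
Load 3 — triangular load w₀=2 kN/m (0→w₀ over full span):
  y_3 = -w₀x²(L-x)²(x+2L)/(120LEI) = -2·(8/3)²·(8-(8/3))²·((8/3)+2·8)/(120·8·20000) = -896/2278125 m
Superposition: y = Σ y_i = -6667/4556250 m ≈ -0.001463 m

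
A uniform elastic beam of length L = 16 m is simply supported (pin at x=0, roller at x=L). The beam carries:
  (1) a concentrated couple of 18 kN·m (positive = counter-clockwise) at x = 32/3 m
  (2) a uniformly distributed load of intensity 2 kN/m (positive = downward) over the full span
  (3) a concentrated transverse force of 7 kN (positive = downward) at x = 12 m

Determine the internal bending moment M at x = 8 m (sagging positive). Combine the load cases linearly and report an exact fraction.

M(8) = 87 kN·m

Load 1 — applied couple M₀=18 kN·m at a=32/3 m (b=L-a=16/3):
  M_1 = M₀x/L  [x≤a] = 18·8/16 = 9 kN·m
Load 2 — uniform load w=2 kN/m over full span:
  M_2 = wx(L-x)/2 = 2·8·(16-8)/2 = 64 kN·m
Load 3 — point force P=7 kN at a=12 m (b=L-a=4):
  M_3 = Pbx/L  [x≤a] = 7·4·8/16 = 14 kN·m
Superposition: M = Σ M_i = 87 kN·m ≈ 87.000000 kN·m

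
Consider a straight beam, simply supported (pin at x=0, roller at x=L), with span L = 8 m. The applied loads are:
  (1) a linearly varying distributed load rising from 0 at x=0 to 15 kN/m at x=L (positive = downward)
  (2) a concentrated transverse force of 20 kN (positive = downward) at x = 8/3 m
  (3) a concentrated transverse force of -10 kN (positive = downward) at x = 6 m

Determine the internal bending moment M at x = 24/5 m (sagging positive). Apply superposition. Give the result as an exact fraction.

Load 1 — triangular load w₀=15 kN/m (0→w₀ over full span):
  M_1 = w₀Lx/6 - w₀x³/(6L) = 15·8·(24/5)/6 - 15·(24/5)³/(6·8) = 1536/25 kN·m
Load 2 — point force P=20 kN at a=8/3 m (b=L-a=16/3):
  M_2 = Pa(L-x)/L  [x>a] = 20·(8/3)·(8-(24/5))/8 = 64/3 kN·m
Load 3 — point force P=-10 kN at a=6 m (b=L-a=2):
  M_3 = Pbx/L  [x≤a] = (-10)·2·(24/5)/8 = -12 kN·m
Superposition: M = Σ M_i = 5308/75 kN·m ≈ 70.773333 kN·m

M(24/5) = 5308/75 kN·m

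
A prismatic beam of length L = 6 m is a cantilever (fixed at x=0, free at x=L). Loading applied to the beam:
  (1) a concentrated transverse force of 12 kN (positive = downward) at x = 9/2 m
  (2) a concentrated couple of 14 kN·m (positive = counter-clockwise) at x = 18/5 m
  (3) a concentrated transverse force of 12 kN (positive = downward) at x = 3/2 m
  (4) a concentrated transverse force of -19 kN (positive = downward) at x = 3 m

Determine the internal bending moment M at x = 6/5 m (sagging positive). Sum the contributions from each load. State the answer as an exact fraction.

Load 1 — point force P=12 kN at a=9/2 m (b=L-a=3/2):
  M_1 = -P(a-x)  [x≤a] = -12·((9/2)-(6/5)) = -198/5 kN·m
Load 2 — applied couple M₀=14 kN·m at a=18/5 m (b=L-a=12/5):
  M_2 = M₀  [x≤a] = 14 = 14 kN·m
Load 3 — point force P=12 kN at a=3/2 m (b=L-a=9/2):
  M_3 = -P(a-x)  [x≤a] = -12·((3/2)-(6/5)) = -18/5 kN·m
Load 4 — point force P=-19 kN at a=3 m (b=L-a=3):
  M_4 = -P(a-x)  [x≤a] = -(-19)·(3-(6/5)) = 171/5 kN·m
Superposition: M = Σ M_i = 5 kN·m ≈ 5.000000 kN·m

M(6/5) = 5 kN·m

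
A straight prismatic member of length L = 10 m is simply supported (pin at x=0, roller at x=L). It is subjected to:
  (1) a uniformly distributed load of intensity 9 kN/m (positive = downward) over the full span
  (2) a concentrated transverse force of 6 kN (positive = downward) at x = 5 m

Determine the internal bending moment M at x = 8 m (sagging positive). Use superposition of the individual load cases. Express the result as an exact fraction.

Load 1 — uniform load w=9 kN/m over full span:
  M_1 = wx(L-x)/2 = 9·8·(10-8)/2 = 72 kN·m
Load 2 — point force P=6 kN at a=5 m (b=L-a=5):
  M_2 = Pa(L-x)/L  [x>a] = 6·5·(10-8)/10 = 6 kN·m
Superposition: M = Σ M_i = 78 kN·m ≈ 78.000000 kN·m

M(8) = 78 kN·m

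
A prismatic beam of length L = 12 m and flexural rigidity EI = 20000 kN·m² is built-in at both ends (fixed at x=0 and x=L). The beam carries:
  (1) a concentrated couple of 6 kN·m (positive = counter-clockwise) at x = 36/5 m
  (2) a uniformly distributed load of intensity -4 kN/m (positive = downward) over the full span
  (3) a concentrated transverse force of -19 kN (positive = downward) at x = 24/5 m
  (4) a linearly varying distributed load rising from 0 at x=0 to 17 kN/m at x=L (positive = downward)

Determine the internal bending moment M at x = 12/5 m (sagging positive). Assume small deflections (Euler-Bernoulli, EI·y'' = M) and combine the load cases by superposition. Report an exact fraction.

Load 1 — applied couple M₀=6 kN·m at a=36/5 m (b=L-a=24/5):
  M_1 = R_Ax - M_A  [x≤a] with R_A=18/25, M_A=48/25 = (18/25)·(12/5) - (48/25) = -24/125 kN·m
Load 2 — uniform load w=-4 kN/m over full span:
  M_2 = wLx/2 - wL²/12 - wx²/2 = (-4)·12·(12/5)/2 - (-4)·12²/12 - (-4)·(12/5)²/2 = 48/25 kN·m
Load 3 — point force P=-19 kN at a=24/5 m (b=L-a=36/5):
  M_3 = Pb²(3a+b)x/L³ - Pab²/L²  [x≤a] = (-19)·(36/5)²·(3·(24/5)+(36/5))·(12/5)/12³ - (-19)·(24/5)·(36/5)²/12² = 2052/625 kN·m
Load 4 — triangular load w₀=17 kN/m (0→w₀ over full span):
  M_4 = 3w₀Lx/20 - w₀L²/30 - w₀x³/(6L) = 3·17·12·(12/5)/20 - 17·12²/30 - 17·(12/5)³/(6·12) = -1428/125 kN·m
Superposition: M = Σ M_i = -4008/625 kN·m ≈ -6.412800 kN·m

M(12/5) = -4008/625 kN·m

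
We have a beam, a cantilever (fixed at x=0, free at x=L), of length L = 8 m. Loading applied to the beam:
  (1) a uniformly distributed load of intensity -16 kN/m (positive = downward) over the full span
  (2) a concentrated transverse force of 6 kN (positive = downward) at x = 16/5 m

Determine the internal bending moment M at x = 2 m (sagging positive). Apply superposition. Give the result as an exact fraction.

Load 1 — uniform load w=-16 kN/m over full span:
  M_1 = -w(L-x)²/2 = -(-16)·(8-2)²/2 = 288 kN·m
Load 2 — point force P=6 kN at a=16/5 m (b=L-a=24/5):
  M_2 = -P(a-x)  [x≤a] = -6·((16/5)-2) = -36/5 kN·m
Superposition: M = Σ M_i = 1404/5 kN·m ≈ 280.800000 kN·m

M(2) = 1404/5 kN·m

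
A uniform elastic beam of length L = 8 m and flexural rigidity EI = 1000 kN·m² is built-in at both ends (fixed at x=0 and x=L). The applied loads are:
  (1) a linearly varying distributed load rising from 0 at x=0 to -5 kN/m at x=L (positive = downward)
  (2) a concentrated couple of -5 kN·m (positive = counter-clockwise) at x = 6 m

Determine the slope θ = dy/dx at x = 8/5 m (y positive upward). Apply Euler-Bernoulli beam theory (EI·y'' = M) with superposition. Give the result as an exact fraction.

θ(8/5) = 523/46875 rad

Load 1 — triangular load w₀=-5 kN/m (0→w₀ over full span):
  θ_1 = -w₀(2x(L-x)(L-2x)(x+2L)+x²(L-x)²)/(120LEI) = -(-5)·(2·(8/5)·(8-(8/5))·(8-2·(8/5))·((8/5)+2·8)+(8/5)²·(8-(8/5))²)/(120·8·1000) = 448/46875 rad
Load 2 — applied couple M₀=-5 kN·m at a=6 m (b=L-a=2):
  θ_2 = (R_Ax²/2 - M_Ax)/EI  [x≤a] with R_A=-45/64, M_A=-25/16 = ((-45/64)·(8/5)²/2 - (-25/16)·(8/5))/1000 = 1/625 rad
Superposition: θ = Σ θ_i = 523/46875 rad ≈ 0.011157 rad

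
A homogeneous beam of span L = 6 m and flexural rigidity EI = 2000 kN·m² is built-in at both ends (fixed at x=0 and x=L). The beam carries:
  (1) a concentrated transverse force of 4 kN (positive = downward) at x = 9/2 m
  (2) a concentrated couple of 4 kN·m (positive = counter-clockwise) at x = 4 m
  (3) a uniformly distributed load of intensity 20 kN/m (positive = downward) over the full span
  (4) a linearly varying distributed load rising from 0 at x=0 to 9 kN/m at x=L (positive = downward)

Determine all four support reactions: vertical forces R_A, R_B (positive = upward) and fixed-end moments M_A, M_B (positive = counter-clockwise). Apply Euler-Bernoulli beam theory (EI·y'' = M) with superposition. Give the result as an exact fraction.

R_A = 25061/360 kN, M_A = 8791/120 kN·m, R_B = 29299/360 kN, M_B = -3183/40 kN·m

Load 1 — point force P=4 kN at a=9/2 m (b=L-a=3/2):
  R_A = Pb²(3a+b)/L³ = 4·(3/2)²·(3·(9/2)+(3/2))/6³ = 5/8 kN
  M_A = Pab²/L² = 4·(9/2)·(3/2)²/6² = 9/8 kN·m
  R_B = Pa²(a+3b)/L³ = 4·(9/2)²·((9/2)+3·(3/2))/6³ = 27/8 kN
  M_B = -Pa²b/L² = -4·(9/2)²·(3/2)/6² = -27/8 kN·m
Load 2 — applied couple M₀=4 kN·m at a=4 m (b=L-a=2):
  R_A = 6M₀ab/L³ = 6·4·4·2/6³ = 8/9 kN
  M_A = M₀b(2a-b)/L² = 4·2·(2·4-2)/6² = 4/3 kN·m
  R_B = -6M₀ab/L³ = -6·4·4·2/6³ = -8/9 kN
  M_B = M₀a(2b-a)/L² = 4·4·(2·2-4)/6² = 0 kN·m
Load 3 — uniform load w=20 kN/m over full span:
  R_A = wL/2 = 20·6/2 = 60 kN
  M_A = wL²/12 = 20·6²/12 = 60 kN·m
  R_B = wL/2 = 20·6/2 = 60 kN
  M_B = -wL²/12 = -20·6²/12 = -60 kN·m
Load 4 — triangular load w₀=9 kN/m (0→w₀ over full span):
  R_A = 3w₀L/20 = 3·9·6/20 = 81/10 kN
  M_A = w₀L²/30 = 9·6²/30 = 54/5 kN·m
  R_B = 7w₀L/20 = 7·9·6/20 = 189/10 kN
  M_B = -w₀L²/20 = -9·6²/20 = -81/5 kN·m
Superposition: R_A = 25061/360 kN, M_A = 8791/120 kN·m, R_B = 29299/360 kN, M_B = -3183/40 kN·m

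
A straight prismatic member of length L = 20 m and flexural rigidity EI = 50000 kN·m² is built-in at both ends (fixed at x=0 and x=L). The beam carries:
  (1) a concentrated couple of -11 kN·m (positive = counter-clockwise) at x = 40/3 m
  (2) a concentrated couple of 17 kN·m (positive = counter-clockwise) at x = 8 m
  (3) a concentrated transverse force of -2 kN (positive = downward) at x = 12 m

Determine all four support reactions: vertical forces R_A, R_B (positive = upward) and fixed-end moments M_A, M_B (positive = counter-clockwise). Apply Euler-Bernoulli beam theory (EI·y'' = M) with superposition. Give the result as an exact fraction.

R_A = -16/75 kN, M_A = -82/15 kN·m, R_B = -134/75 kN, M_B = 56/5 kN·m

Load 1 — applied couple M₀=-11 kN·m at a=40/3 m (b=L-a=20/3):
  R_A = 6M₀ab/L³ = 6·(-11)·(40/3)·(20/3)/20³ = -11/15 kN
  M_A = M₀b(2a-b)/L² = (-11)·(20/3)·(2·(40/3)-(20/3))/20² = -11/3 kN·m
  R_B = -6M₀ab/L³ = -6·(-11)·(40/3)·(20/3)/20³ = 11/15 kN
  M_B = M₀a(2b-a)/L² = (-11)·(40/3)·(2·(20/3)-(40/3))/20² = 0 kN·m
Load 2 — applied couple M₀=17 kN·m at a=8 m (b=L-a=12):
  R_A = 6M₀ab/L³ = 6·17·8·12/20³ = 153/125 kN
  M_A = M₀b(2a-b)/L² = 17·12·(2·8-12)/20² = 51/25 kN·m
  R_B = -6M₀ab/L³ = -6·17·8·12/20³ = -153/125 kN
  M_B = M₀a(2b-a)/L² = 17·8·(2·12-8)/20² = 136/25 kN·m
Load 3 — point force P=-2 kN at a=12 m (b=L-a=8):
  R_A = Pb²(3a+b)/L³ = (-2)·8²·(3·12+8)/20³ = -88/125 kN
  M_A = Pab²/L² = (-2)·12·8²/20² = -96/25 kN·m
  R_B = Pa²(a+3b)/L³ = (-2)·12²·(12+3·8)/20³ = -162/125 kN
  M_B = -Pa²b/L² = -(-2)·12²·8/20² = 144/25 kN·m
Superposition: R_A = -16/75 kN, M_A = -82/15 kN·m, R_B = -134/75 kN, M_B = 56/5 kN·m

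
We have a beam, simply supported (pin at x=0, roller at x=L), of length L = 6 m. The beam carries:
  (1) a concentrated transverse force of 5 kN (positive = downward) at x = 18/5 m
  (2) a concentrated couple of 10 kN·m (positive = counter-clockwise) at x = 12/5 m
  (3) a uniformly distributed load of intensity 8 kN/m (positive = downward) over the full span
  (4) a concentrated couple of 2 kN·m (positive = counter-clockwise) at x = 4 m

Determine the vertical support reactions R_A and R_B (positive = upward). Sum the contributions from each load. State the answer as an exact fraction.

Load 1 — point force P=5 kN at a=18/5 m (b=L-a=12/5):
  R_A = Pb/L = 5·(12/5)/6 = 2 kN
  R_B = Pa/L = 5·(18/5)/6 = 3 kN
Load 2 — applied couple M₀=10 kN·m at a=12/5 m (b=L-a=18/5):
  R_A = M₀/L = 10/6 = 5/3 kN
  R_B = -M₀/L = -10/6 = -5/3 kN
Load 3 — uniform load w=8 kN/m over full span:
  R_A = wL/2 = 8·6/2 = 24 kN
  R_B = wL/2 = 8·6/2 = 24 kN
Load 4 — applied couple M₀=2 kN·m at a=4 m (b=L-a=2):
  R_A = M₀/L = 2/6 = 1/3 kN
  R_B = -M₀/L = -2/6 = -1/3 kN
Superposition: R_A = 28 kN, R_B = 25 kN

R_A = 28 kN, R_B = 25 kN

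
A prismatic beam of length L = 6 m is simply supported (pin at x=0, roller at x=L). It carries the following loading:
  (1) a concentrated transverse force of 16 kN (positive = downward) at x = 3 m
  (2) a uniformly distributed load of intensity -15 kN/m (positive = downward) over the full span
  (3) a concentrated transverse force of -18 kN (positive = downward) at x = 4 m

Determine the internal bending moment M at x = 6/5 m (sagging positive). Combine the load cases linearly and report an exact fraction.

Load 1 — point force P=16 kN at a=3 m (b=L-a=3):
  M_1 = Pbx/L  [x≤a] = 16·3·(6/5)/6 = 48/5 kN·m
Load 2 — uniform load w=-15 kN/m over full span:
  M_2 = wx(L-x)/2 = (-15)·(6/5)·(6-(6/5))/2 = -216/5 kN·m
Load 3 — point force P=-18 kN at a=4 m (b=L-a=2):
  M_3 = Pbx/L  [x≤a] = (-18)·2·(6/5)/6 = -36/5 kN·m
Superposition: M = Σ M_i = -204/5 kN·m ≈ -40.800000 kN·m

M(6/5) = -204/5 kN·m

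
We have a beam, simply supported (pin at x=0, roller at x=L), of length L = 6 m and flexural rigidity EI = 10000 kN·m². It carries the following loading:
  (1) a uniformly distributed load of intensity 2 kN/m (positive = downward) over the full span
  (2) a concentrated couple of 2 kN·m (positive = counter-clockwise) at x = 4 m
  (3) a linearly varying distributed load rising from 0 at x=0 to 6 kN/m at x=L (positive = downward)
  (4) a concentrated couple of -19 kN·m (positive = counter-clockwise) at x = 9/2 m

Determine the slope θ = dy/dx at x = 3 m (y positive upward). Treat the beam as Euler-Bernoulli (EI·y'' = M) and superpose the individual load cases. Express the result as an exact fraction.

θ(3) = -53/2400000 rad

Load 1 — uniform load w=2 kN/m over full span:
  θ_1 = -w(L³-6Lx²+4x³)/(24EI) = -2·(6³-6·6·3²+4·3³)/(24·10000) = 0 rad
Load 2 — applied couple M₀=2 kN·m at a=4 m (b=L-a=2):
  θ_2 = (M₀x²/(2L)+C₁)/EI  [x≤a] with C₁=M₀(3b²-L²)/(6L)=-4/3 = (2·3²/(2·6)+(-4/3))/10000 = 1/60000 rad
Load 3 — triangular load w₀=6 kN/m (0→w₀ over full span):
  θ_3 = -w₀(7L⁴-30L²x²+15x⁴)/(360LEI) = -6·(7·6⁴-30·6²·3²+15·3⁴)/(360·6·10000) = -63/400000 rad
Load 4 — applied couple M₀=-19 kN·m at a=9/2 m (b=L-a=3/2):
  θ_4 = (M₀x²/(2L)+C₁)/EI  [x≤a] with C₁=M₀(3b²-L²)/(6L)=247/16 = ((-19)·3²/(2·6)+(247/16))/10000 = 19/160000 rad
Superposition: θ = Σ θ_i = -53/2400000 rad ≈ -0.000022 rad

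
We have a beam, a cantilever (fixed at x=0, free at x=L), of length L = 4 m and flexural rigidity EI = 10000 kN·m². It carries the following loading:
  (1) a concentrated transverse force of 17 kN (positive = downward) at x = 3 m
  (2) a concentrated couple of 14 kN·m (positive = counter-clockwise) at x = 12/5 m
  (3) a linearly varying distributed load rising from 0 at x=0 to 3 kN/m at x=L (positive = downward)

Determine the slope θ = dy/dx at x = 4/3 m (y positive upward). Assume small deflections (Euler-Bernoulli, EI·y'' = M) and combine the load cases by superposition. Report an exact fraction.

Load 1 — point force P=17 kN at a=3 m (b=L-a=1):
  θ_1 = -Px(2a-x)/(2EI)  [x≤a] = -17·(4/3)·(2·3-(4/3))/(2·10000) = -119/22500 rad
Load 2 — applied couple M₀=14 kN·m at a=12/5 m (b=L-a=8/5):
  θ_2 = M₀x/EI  [x≤a] = 14·(4/3)/10000 = 7/3750 rad
Load 3 — triangular load w₀=3 kN/m (0→w₀ over full span):
  θ_3 = (w₀Lx²/4-w₀L²x/3-w₀x⁴/(24L))/EI = (3·4·(4/3)²/4-3·4²·(4/3)/3-3·(4/3)⁴/(24·4))/10000 = -163/101250 rad
Superposition: θ = Σ θ_i = -1019/202500 rad ≈ -0.005032 rad

θ(4/3) = -1019/202500 rad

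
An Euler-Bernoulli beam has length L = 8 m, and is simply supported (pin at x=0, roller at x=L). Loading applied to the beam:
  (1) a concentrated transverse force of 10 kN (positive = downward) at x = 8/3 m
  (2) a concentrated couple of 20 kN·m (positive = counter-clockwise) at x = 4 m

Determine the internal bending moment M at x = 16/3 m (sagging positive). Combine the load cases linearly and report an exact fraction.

M(16/3) = 20/9 kN·m

Load 1 — point force P=10 kN at a=8/3 m (b=L-a=16/3):
  M_1 = Pa(L-x)/L  [x>a] = 10·(8/3)·(8-(16/3))/8 = 80/9 kN·m
Load 2 — applied couple M₀=20 kN·m at a=4 m (b=L-a=4):
  M_2 = M₀x/L - M₀  [x>a] = 20·(16/3)/8 - 20 = -20/3 kN·m
Superposition: M = Σ M_i = 20/9 kN·m ≈ 2.222222 kN·m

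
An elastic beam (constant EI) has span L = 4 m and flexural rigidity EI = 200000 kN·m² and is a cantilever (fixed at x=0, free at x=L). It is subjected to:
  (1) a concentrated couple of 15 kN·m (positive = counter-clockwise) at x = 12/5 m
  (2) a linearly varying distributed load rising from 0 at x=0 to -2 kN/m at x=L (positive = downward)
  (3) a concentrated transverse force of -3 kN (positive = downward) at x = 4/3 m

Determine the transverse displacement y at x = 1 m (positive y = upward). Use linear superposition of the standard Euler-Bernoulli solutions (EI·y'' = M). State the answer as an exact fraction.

Load 1 — applied couple M₀=15 kN·m at a=12/5 m (b=L-a=8/5):
  y_1 = M₀x²/(2EI)  [x≤a] = 15·1²/(2·200000) = 3/80000 m
Load 2 — triangular load w₀=-2 kN/m (0→w₀ over full span):
  y_2 = (w₀Lx³/12-w₀L²x²/6-w₀x⁵/(120L))/EI = ((-2)·4·1³/12-(-2)·4²·1²/6-(-2)·1⁵/(120·4))/200000 = 1121/48000000 m
Load 3 — point force P=-3 kN at a=4/3 m (b=L-a=8/3):
  y_3 = -Px²(3a-x)/(6EI)  [x≤a] = -(-3)·1²·(3·(4/3)-1)/(6·200000) = 3/400000 m
Superposition: y = Σ y_i = 3281/48000000 m ≈ 0.000068 m

y(1) = 3281/48000000 m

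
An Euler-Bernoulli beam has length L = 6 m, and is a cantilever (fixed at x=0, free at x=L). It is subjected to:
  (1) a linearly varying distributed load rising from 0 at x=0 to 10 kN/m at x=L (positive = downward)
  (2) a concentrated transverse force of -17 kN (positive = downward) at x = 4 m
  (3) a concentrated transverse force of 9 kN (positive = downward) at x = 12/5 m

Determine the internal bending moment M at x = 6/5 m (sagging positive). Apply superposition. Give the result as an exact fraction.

M(6/5) = -1192/25 kN·m

Load 1 — triangular load w₀=10 kN/m (0→w₀ over full span):
  M_1 = w₀Lx/2 - w₀L²/3 - w₀x³/(6L) = 10·6·(6/5)/2 - 10·6²/3 - 10·(6/5)³/(6·6) = -2112/25 kN·m
Load 2 — point force P=-17 kN at a=4 m (b=L-a=2):
  M_2 = -P(a-x)  [x≤a] = -(-17)·(4-(6/5)) = 238/5 kN·m
Load 3 — point force P=9 kN at a=12/5 m (b=L-a=18/5):
  M_3 = -P(a-x)  [x≤a] = -9·((12/5)-(6/5)) = -54/5 kN·m
Superposition: M = Σ M_i = -1192/25 kN·m ≈ -47.680000 kN·m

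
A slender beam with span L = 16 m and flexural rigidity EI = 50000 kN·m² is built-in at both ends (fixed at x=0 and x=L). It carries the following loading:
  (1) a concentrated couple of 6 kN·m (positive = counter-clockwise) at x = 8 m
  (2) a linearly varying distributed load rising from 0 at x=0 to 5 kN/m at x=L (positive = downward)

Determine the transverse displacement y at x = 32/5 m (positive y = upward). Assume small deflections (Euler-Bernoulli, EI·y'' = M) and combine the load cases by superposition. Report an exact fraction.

y(32/5) = -74928/9765625 m

Load 1 — applied couple M₀=6 kN·m at a=8 m (b=L-a=8):
  y_1 = (R_Ax³/6 - M_Ax²/2)/EI  [x≤a] with R_A=9/16, M_A=3/2 = ((9/16)·(32/5)³/6 - (3/2)·(32/5)²/2)/50000 = -48/390625 m
Load 2 — triangular load w₀=5 kN/m (0→w₀ over full span):
  y_2 = -w₀x²(L-x)²(x+2L)/(120LEI) = -5·(32/5)²·(16-(32/5))²·((32/5)+2·16)/(120·16·50000) = -73728/9765625 m
Superposition: y = Σ y_i = -74928/9765625 m ≈ -0.007673 m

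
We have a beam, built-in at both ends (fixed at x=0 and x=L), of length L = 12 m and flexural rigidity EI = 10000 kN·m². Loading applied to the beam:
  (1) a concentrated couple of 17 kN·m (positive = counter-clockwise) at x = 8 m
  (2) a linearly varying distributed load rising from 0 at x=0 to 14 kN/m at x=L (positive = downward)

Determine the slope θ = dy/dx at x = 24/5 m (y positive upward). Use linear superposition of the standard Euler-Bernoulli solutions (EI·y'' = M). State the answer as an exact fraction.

Load 1 — applied couple M₀=17 kN·m at a=8 m (b=L-a=4):
  θ_1 = (R_Ax²/2 - M_Ax)/EI  [x≤a] with R_A=17/9, M_A=17/3 = ((17/9)·(24/5)²/2 - (17/3)·(24/5))/10000 = -17/31250 rad
Load 2 — triangular load w₀=14 kN/m (0→w₀ over full span):
  θ_2 = -w₀(2x(L-x)(L-2x)(x+2L)+x²(L-x)²)/(120LEI) = -14·(2·(24/5)·(12-(24/5))·(12-2·(24/5))·((24/5)+2·12)+(24/5)²·(12-(24/5))²)/(120·12·10000) = -2268/390625 rad
Superposition: θ = Σ θ_i = -4961/781250 rad ≈ -0.006350 rad

θ(24/5) = -4961/781250 rad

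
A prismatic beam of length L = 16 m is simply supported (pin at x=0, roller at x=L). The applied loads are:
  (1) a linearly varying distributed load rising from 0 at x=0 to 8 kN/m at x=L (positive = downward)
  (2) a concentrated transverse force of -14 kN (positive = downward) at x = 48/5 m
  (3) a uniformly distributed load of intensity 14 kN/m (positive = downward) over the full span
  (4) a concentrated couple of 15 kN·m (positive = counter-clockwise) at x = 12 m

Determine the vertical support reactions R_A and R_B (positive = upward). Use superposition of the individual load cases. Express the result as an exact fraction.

Load 1 — triangular load w₀=8 kN/m (0→w₀ over full span):
  R_A = w₀L/6 = 8·16/6 = 64/3 kN
  R_B = w₀L/3 = 8·16/3 = 128/3 kN
Load 2 — point force P=-14 kN at a=48/5 m (b=L-a=32/5):
  R_A = Pb/L = (-14)·(32/5)/16 = -28/5 kN
  R_B = Pa/L = (-14)·(48/5)/16 = -42/5 kN
Load 3 — uniform load w=14 kN/m over full span:
  R_A = wL/2 = 14·16/2 = 112 kN
  R_B = wL/2 = 14·16/2 = 112 kN
Load 4 — applied couple M₀=15 kN·m at a=12 m (b=L-a=4):
  R_A = M₀/L = 15/16 kN
  R_B = -M₀/L = -15/16 kN
Superposition: R_A = 30881/240 kN, R_B = 34879/240 kN

R_A = 30881/240 kN, R_B = 34879/240 kN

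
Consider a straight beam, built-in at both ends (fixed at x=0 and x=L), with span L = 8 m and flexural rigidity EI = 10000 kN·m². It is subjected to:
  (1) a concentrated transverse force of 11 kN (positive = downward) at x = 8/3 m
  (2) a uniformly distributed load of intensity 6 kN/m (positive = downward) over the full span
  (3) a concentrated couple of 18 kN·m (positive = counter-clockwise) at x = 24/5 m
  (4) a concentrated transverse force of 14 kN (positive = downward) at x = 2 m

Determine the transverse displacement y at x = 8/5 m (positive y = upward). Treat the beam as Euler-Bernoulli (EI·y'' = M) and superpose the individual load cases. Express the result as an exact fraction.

Load 1 — point force P=11 kN at a=8/3 m (b=L-a=16/3):
  y_1 = -Pb²x²(3aL-(3a+b)x)/(6L³EI)  [x≤a] = -11·(16/3)²·(8/5)²·(3·(8/3)·8-(3·(8/3)+(16/3))·(8/5))/(6·8³·10000) = -1408/1265625 m
Load 2 — uniform load w=6 kN/m over full span:
  y_2 = -wx²(L-x)²/(24EI) = -6·(8/5)²·(8-(8/5))²/(24·10000) = -1024/390625 m
Load 3 — applied couple M₀=18 kN·m at a=24/5 m (b=L-a=16/5):
  y_3 = (R_Ax³/6 - M_Ax²/2)/EI  [x≤a] with R_A=81/25, M_A=144/25 = ((81/25)·(8/5)³/6 - (144/25)·(8/5)²/2)/10000 = -1008/1953125 m
Load 4 — point force P=14 kN at a=2 m (b=L-a=6):
  y_4 = -Pb²x²(3aL-(3a+b)x)/(6L³EI)  [x≤a] = -14·6²·(8/5)²·(3·2·8-(3·2+6)·(8/5))/(6·8³·10000) = -189/156250 m
Superposition: y = Σ y_i = -1727461/316406250 m ≈ -0.005460 m

y(8/5) = -1727461/316406250 m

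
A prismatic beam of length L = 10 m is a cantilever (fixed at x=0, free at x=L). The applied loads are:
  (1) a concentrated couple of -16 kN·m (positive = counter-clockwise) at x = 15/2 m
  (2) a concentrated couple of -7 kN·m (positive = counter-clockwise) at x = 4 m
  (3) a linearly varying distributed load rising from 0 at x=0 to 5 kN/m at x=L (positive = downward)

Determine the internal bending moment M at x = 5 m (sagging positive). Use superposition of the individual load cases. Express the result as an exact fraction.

M(5) = -817/12 kN·m

Load 1 — applied couple M₀=-16 kN·m at a=15/2 m (b=L-a=5/2):
  M_1 = M₀  [x≤a] = (-16) = -16 kN·m
Load 2 — applied couple M₀=-7 kN·m at a=4 m (b=L-a=6):
  M_2 = 0  [x>a] = 0 kN·m
Load 3 — triangular load w₀=5 kN/m (0→w₀ over full span):
  M_3 = w₀Lx/2 - w₀L²/3 - w₀x³/(6L) = 5·10·5/2 - 5·10²/3 - 5·5³/(6·10) = -625/12 kN·m
Superposition: M = Σ M_i = -817/12 kN·m ≈ -68.083333 kN·m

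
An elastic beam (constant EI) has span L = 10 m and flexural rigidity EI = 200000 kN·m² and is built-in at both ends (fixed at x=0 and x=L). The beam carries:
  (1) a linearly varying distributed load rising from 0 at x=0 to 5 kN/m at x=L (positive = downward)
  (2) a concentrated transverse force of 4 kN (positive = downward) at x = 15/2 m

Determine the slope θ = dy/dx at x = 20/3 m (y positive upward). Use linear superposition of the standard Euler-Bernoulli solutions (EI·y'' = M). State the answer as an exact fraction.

Load 1 — triangular load w₀=5 kN/m (0→w₀ over full span):
  θ_1 = -w₀(2x(L-x)(L-2x)(x+2L)+x²(L-x)²)/(120LEI) = -5·(2·(20/3)·(10-(20/3))·(10-2·(20/3))·((20/3)+2·10)+(20/3)²·(10-(20/3))²)/(120·10·200000) = 7/97200 rad
Load 2 — point force P=4 kN at a=15/2 m (b=L-a=5/2):
  θ_2 = -Pb²x(2aL-(3a+b)x)/(2L³EI)  [x≤a] = -4·(5/2)²·(20/3)·(2·(15/2)·10-(3·(15/2)+(5/2))·(20/3))/(2·10³·200000) = 1/144000 rad
Superposition: θ = Σ θ_i = 307/3888000 rad ≈ 0.000079 rad

θ(20/3) = 307/3888000 rad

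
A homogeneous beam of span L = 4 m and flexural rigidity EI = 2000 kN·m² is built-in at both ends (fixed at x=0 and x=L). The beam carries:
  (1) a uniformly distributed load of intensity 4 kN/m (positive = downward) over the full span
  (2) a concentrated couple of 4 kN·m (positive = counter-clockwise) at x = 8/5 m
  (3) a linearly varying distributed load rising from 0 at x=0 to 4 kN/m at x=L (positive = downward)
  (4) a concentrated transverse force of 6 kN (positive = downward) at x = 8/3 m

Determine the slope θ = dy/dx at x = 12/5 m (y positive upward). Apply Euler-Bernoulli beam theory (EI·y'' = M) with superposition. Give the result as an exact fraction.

Load 1 — uniform load w=4 kN/m over full span:
  θ_1 = -wx(L-x)(L-2x)/(12EI) = -4·(12/5)·(4-(12/5))·(4-2·(12/5))/(12·2000) = 8/15625 rad
Load 2 — applied couple M₀=4 kN·m at a=8/5 m (b=L-a=12/5):
  θ_2 = (R_Ax²/2 - M_Ax - M₀(x-a))/EI  [x>a] with R_A=36/25, M_A=12/25 = ((36/25)·(12/5)²/2 - (12/25)·(12/5) - 4·((12/5)-(8/5)))/2000 = -8/78125 rad
Load 3 — triangular load w₀=4 kN/m (0→w₀ over full span):
  θ_3 = -w₀(2x(L-x)(L-2x)(x+2L)+x²(L-x)²)/(120LEI) = -4·(2·(12/5)·(4-(12/5))·(4-2·(12/5))·((12/5)+2·4)+(12/5)²·(4-(12/5))²)/(120·4·2000) = 16/78125 rad
Load 4 — point force P=6 kN at a=8/3 m (b=L-a=4/3):
  θ_4 = -Pb²x(2aL-(3a+b)x)/(2L³EI)  [x≤a] = -6·(4/3)²·(12/5)·(2·(8/3)·4-(3·(8/3)+(4/3))·(12/5))/(2·4³·2000) = 1/9375 rad
Superposition: θ = Σ θ_i = 169/234375 rad ≈ 0.000721 rad

θ(12/5) = 169/234375 rad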